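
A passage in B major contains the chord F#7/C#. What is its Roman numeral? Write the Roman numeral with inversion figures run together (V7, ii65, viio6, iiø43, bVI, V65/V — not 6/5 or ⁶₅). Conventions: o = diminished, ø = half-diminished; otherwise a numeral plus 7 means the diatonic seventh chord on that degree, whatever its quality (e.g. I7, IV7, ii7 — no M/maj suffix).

Stacked in thirds the chord is F#-A#-C#-E: a dominant seventh chord on F#.
F# is scale degree 5 in B major, and a dominant seventh chord on that degree is written V7.
With C# in the bass the chord is in second inversion, so the figured bass is 43.

V43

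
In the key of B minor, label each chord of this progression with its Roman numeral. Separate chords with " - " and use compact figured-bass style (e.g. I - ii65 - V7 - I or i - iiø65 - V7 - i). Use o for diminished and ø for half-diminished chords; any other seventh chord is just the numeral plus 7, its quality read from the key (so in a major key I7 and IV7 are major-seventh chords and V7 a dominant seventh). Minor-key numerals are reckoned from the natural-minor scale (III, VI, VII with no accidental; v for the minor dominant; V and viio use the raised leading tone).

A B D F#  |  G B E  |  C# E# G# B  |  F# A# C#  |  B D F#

i42 - iv6 - V7/V - V - i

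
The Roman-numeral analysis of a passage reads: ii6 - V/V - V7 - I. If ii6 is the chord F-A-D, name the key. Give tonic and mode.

C major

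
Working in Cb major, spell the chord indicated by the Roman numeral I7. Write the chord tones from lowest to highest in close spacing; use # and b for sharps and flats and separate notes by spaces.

In Cb major, the tonic is Cb, and the diatonic chord built there is a major seventh chord.
Stacking thirds from Cb gives Cb-Eb-Gb-Bb.

Cb Eb Gb Bb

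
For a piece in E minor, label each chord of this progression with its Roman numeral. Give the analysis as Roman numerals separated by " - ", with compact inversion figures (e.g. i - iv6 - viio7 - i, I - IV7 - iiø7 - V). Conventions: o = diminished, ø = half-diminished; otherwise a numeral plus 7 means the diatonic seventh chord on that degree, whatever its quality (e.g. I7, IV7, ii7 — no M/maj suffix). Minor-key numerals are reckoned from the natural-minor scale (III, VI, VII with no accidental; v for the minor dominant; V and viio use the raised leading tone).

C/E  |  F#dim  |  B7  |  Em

VI6 - iio - V7 - i

C/E: root C is the submediant; major triad there is VI6.
F#dim: diminished triad on F# = scale degree 2 → iio.
B7: dominant seventh chord on B = scale degree 5 → V7.
Em has root E, degree 1 in E minor, so i.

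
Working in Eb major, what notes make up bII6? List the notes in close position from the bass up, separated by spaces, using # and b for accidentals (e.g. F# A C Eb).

Ab Cb Fb

Scale degree 2 in Eb major is F; lowering it a half step gives Fb. bII6 is the Neapolitan sixth — a major triad on the lowered second degree, here in its customary first inversion.
So the chord is Fb-Ab-Cb, a major triad.
The figured bass 6 indicates first inversion, placing the third (Ab) in the bass: Ab-Cb-Fb.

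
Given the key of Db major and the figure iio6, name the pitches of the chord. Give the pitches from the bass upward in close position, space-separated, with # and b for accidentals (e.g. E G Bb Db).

Gb Bbb Eb

Scale degree 2 in Db major is Eb; here the chord built on it is altered to a diminished triad. iio6 is the diminished supertonic triad, borrowed from the parallel minor.
So the chord is Eb-Gb-Bbb.
With the 6 figure the chord is in first inversion; from the bass Gb upward in close position it reads Gb-Bbb-Eb.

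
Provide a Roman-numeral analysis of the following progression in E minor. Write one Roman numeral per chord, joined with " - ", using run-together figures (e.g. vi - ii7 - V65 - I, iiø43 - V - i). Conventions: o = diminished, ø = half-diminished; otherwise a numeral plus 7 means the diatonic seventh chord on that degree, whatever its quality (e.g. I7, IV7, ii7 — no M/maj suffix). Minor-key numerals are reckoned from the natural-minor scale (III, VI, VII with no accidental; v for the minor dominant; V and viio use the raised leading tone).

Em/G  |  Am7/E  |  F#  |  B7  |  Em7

Em/G: root E is the tonic; minor triad there is i6.
Am7/E has root A, degree 4 in E minor, so iv43.
F#: chromatic; F# is V of V, so V/V.
B7: root B is the dominant; dominant seventh chord there is V7.
Em7: root E is the tonic; minor seventh chord there is i7.

i6 - iv43 - V/V - V7 - i7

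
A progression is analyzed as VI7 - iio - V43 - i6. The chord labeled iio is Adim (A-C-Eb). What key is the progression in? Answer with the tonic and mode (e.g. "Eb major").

G minor

The anchor chord is a diminished triad on A, labeled iio.
If A is scale degree 2 and the mode makes that degree carry a diminished triad, the tonic is G and the mode is minor.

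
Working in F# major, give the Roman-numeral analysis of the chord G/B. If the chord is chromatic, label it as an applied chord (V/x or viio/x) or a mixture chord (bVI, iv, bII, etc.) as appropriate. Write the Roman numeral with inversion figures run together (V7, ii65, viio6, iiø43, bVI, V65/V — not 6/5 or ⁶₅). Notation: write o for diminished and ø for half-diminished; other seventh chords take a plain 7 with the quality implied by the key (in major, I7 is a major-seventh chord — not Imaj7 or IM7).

bII6

The pitches G-B-D form a major triad rooted on G.
G is the lowered second degree of F# major (diatonic 2 would be G#). This is the Neapolitan sixth — a major triad on the lowered second degree, here in its customary first inversion.
With B in the bass the chord is in first inversion, so the figured bass is 6.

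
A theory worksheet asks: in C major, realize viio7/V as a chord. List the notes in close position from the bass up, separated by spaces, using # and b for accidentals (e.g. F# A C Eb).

F# A C Eb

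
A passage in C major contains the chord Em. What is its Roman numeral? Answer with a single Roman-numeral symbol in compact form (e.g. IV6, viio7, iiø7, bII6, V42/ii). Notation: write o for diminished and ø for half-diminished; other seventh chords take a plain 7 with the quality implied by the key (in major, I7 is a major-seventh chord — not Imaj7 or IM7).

iii

Stacked in thirds the chord is E-G-B: a minor triad on E.
In C major, E is the mediant; the diatonic minor triad there is iii.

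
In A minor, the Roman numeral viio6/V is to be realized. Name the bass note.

The applied chord viio6/V is rooted on D#: D#-F#-A.
The figure 6 means first inversion — the third is in the bass.

F#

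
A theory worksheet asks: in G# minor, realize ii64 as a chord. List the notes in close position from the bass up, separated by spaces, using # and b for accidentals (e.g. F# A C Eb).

E# A# C#

Scale degree 2 in G# minor is A#; here the chord built on it is altered to a minor triad. ii64 is the minor supertonic, borrowed from the parallel major (the Dorian ii).
So the chord is A#-C#-E#, a minor triad.
The figured bass 64 indicates second inversion, placing the fifth (E#) in the bass: E#-A#-C#.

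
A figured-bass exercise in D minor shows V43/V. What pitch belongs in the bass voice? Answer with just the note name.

B

The applied chord V43/V is rooted on E: E-G#-B-D.
The figure 43 means second inversion — the fifth is in the bass.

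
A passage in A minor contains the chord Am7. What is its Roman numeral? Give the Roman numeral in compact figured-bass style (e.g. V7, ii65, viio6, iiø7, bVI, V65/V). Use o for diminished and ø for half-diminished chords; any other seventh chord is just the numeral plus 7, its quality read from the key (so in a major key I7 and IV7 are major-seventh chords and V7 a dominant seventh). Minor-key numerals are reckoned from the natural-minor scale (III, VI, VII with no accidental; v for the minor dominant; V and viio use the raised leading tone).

i7

Stacked in thirds the chord is A-C-E-G: a minor seventh chord on A.
In A minor, A is the tonic; the diatonic minor seventh chord there is i7.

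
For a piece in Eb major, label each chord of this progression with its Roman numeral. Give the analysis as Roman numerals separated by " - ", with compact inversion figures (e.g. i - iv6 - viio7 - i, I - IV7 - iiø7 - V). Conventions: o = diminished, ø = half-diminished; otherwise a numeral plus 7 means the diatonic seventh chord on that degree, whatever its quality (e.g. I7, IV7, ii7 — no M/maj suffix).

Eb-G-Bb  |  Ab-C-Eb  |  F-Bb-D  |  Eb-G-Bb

Eb-G-Bb has root Eb, degree 1 in Eb major, so I.
Ab-C-Eb: major triad on Ab = scale degree 4 → IV.
F-Bb-D has root Bb, degree 5 in Eb major, so V64.
Eb-G-Bb: major triad on Eb = scale degree 1 → I.

I - IV - V64 - I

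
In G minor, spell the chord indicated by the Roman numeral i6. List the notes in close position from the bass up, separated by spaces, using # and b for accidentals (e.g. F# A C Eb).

Bb D G

The numeral's case and figure indicate a minor triad. In G minor its root, the first degree, is G.
That chord is spelled G-Bb-D.
The figured bass 6 indicates first inversion, placing the third (Bb) in the bass: Bb-D-G.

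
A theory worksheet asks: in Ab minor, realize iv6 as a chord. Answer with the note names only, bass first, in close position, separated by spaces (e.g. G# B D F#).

Fb Ab Db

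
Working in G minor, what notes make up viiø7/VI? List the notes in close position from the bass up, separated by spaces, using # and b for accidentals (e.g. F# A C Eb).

D F Ab C

viiø7/VI is a secondary leading-tone chord. The target VI is Eb in G minor; the applied chord is rooted a semitone below, on D.
Building a half-diminished seventh chord on D gives D-F-Ab-C.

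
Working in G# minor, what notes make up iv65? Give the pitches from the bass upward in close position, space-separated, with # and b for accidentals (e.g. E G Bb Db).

E G# B C#

The numeral's case and figure indicate a minor seventh chord. In G# minor its root, scale degree 4, is C#.
Stacking thirds from C# gives C#-E-G#-B.
With the 65 figure the chord is in first inversion; from the bass E upward in close position it reads E-G#-B-C#.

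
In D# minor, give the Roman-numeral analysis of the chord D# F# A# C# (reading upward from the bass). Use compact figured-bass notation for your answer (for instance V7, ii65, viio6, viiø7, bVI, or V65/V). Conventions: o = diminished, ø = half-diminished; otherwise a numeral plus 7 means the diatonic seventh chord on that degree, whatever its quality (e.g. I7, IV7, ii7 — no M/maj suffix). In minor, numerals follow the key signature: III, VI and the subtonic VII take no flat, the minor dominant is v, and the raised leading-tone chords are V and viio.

The pitches D#-F#-A#-C# form a minor seventh chord rooted on D#.
In D# minor, D# is the tonic; the diatonic minor seventh chord there is i7.

i7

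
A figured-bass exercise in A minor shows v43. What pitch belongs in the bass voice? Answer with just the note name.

B

v in A minor has root E; the chord is E-G-B-D.
The figure 43 means second inversion — the fifth is in the bass.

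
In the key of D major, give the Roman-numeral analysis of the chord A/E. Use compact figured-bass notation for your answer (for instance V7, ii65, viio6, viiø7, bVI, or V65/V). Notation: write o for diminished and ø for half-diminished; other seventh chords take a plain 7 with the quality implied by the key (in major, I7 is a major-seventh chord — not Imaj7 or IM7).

Stacked in thirds the chord is A-C#-E: a major triad on A.
A is scale degree 5 in D major, and a major triad on that degree is written V.
With E in the bass the chord is in second inversion, so the figured bass is 64.

V64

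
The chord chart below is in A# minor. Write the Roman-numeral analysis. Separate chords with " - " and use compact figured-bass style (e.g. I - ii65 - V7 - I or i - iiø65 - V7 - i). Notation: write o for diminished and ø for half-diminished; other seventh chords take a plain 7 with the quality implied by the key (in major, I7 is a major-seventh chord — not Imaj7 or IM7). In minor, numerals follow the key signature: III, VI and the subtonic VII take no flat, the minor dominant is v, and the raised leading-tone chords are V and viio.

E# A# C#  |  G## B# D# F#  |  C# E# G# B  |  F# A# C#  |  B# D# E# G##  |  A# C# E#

E#-A#-C#: root A# is the tonic; minor triad there is i64.
G##-B#-D#-F#: fully diminished seventh chord on G## = scale degree 7 → viio7.
C#-E#-G#-B: chromatic; C# is V of VI, so V7/VI.
F#-A#-C#: root F# is the submediant; major triad there is VI.
B#-D#-E#-G##: dominant seventh chord on E# = scale degree 5 → V43.
A#-C#-E# has root A#, degree 1 in A# minor, so i.

i64 - viio7 - V7/VI - VI - V43 - i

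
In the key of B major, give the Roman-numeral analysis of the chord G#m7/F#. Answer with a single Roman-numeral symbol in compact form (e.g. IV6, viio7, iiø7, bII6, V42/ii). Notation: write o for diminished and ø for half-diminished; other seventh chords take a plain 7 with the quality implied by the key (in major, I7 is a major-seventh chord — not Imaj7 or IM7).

The pitches G#-B-D#-F# form a minor seventh chord rooted on G#.
G# is scale degree 6 in B major, and a minor seventh chord on that degree is written vi7.
With F# in the bass the chord is in third inversion, so the figured bass is 42.

vi42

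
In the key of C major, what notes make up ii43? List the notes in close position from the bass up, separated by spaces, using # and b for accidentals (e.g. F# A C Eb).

A C D F

In C major, the supertonic is D, and the diatonic chord built there is a minor seventh chord.
Stacking thirds from D gives D-F-A-C.
With the 43 figure the chord is in second inversion; from the bass A upward in close position it reads A-C-D-F.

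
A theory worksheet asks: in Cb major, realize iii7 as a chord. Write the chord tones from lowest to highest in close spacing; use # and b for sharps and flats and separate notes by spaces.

The numeral's case and figure indicate a minor seventh chord. In Cb major its root, scale degree 3, is Eb.
Stacking thirds from Eb gives Eb-Gb-Bb-Db.

Eb Gb Bb Db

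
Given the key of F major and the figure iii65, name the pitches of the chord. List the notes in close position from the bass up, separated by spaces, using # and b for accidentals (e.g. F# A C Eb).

The numeral's case and figure indicate a minor seventh chord. In F major its root, the third degree, is A.
That chord is spelled A-C-E-G.
The figured bass 65 indicates first inversion, placing the third (C) in the bass: C-E-G-A.

C E G A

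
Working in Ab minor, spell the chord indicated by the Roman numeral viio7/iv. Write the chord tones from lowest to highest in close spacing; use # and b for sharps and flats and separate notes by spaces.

C Eb Gb Bbb

viio7/iv is a secondary leading-tone chord. The target iv is Db in Ab minor; the applied chord is rooted a semitone below, on C.
Building a fully diminished seventh chord on C gives C-Eb-Gb-Bbb.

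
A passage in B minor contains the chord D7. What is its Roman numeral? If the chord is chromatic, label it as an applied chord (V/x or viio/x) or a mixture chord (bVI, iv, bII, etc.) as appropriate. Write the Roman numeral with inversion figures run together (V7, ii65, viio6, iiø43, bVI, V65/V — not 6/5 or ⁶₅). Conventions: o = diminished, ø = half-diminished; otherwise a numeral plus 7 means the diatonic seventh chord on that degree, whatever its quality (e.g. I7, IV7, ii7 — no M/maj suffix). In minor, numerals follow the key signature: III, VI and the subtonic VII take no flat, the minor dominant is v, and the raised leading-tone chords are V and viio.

Stacked in thirds the chord is D-F#-A-C: a dominant seventh chord on D.
D is not a diatonic chord root with this quality in B minor, but it lies a perfect fifth above G (VI), so the chord functions as an applied dominant of VI.

V7/VI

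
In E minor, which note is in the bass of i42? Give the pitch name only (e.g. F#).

D

i in E minor has root E; the chord is E-G-B-D.
The figure 42 means third inversion — the seventh is in the bass.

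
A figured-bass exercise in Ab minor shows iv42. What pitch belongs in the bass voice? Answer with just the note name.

Cb

iv in Ab minor has root Db; the chord is Db-Fb-Ab-Cb.
The figure 42 means third inversion — the seventh is in the bass.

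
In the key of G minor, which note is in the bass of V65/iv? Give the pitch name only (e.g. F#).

The applied chord V65/iv is rooted on G: G-B-D-F.
The figure 65 means first inversion — the third is in the bass.

B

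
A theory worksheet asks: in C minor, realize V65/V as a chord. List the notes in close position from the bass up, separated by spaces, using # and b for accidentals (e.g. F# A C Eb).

F# A C D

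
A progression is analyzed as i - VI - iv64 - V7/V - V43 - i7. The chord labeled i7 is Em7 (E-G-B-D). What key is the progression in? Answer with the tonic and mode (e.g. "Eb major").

The anchor chord is a minor seventh chord on E, labeled i7.
If E is scale degree 1 and the mode makes that degree carry a minor seventh chord, the tonic is E and the mode is minor.

E minor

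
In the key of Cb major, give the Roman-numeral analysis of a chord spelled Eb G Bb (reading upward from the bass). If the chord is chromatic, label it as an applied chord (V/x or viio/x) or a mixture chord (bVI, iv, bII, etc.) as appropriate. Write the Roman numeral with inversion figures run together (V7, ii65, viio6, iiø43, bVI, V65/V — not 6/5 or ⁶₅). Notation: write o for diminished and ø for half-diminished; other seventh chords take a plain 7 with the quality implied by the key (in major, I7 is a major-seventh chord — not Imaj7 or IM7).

The pitches Eb-G-Bb form a major triad rooted on Eb.
Eb is not a diatonic chord root with this quality in Cb major, but it lies a perfect fifth above Ab (vi), so the chord functions as an applied dominant of vi.

V/vi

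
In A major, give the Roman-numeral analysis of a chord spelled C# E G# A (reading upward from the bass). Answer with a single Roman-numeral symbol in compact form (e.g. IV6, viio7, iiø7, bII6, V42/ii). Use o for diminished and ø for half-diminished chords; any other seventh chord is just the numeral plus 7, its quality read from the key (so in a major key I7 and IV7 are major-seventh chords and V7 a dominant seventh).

Stacked in thirds the chord is A-C#-E-G#: a major seventh chord on A.
In A major, A is the tonic; the diatonic major seventh chord there is I7.
With C# in the bass the chord is in first inversion, so the figured bass is 65.

I65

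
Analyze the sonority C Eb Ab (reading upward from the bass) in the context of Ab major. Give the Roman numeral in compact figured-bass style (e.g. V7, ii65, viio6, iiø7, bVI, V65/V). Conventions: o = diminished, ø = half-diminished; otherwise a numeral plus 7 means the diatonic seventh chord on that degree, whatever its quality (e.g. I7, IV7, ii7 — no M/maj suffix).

I6

Stacked in thirds the chord is Ab-C-Eb: a major triad on Ab.
In Ab major, Ab is the tonic; the diatonic major triad there is I.
With C in the bass the chord is in first inversion, so the figured bass is 6.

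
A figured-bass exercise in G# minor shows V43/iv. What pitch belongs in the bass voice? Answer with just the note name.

D#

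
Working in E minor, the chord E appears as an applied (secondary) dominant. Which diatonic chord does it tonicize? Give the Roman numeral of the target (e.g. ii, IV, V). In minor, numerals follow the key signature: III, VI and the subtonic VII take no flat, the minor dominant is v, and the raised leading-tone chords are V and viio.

iv

The chord is a major triad on E.
A dominant resolves down a perfect fifth: E → A. In E minor, A is scale degree 4, i.e. iv.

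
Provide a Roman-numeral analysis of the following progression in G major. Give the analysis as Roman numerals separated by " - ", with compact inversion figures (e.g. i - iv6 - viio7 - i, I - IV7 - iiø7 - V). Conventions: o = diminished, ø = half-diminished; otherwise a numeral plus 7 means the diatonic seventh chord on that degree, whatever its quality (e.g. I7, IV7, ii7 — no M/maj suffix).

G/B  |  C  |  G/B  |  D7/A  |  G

I6 - IV - I6 - V43 - I

G/B: major triad on G = scale degree 1 → I6.
C: major triad on C = scale degree 4 → IV.
G/B: root G is the tonic; major triad there is I6.
D7/A: root D is the dominant; dominant seventh chord there is V43.
G has root G, degree 1 in G major, so I.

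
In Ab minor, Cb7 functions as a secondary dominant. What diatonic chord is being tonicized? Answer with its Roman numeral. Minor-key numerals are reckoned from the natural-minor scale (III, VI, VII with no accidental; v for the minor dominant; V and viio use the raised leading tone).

VI

The chord is a dominant seventh chord on Cb.
A dominant resolves down a perfect fifth: Cb → Fb. In Ab minor, Fb is scale degree 6, i.e. VI.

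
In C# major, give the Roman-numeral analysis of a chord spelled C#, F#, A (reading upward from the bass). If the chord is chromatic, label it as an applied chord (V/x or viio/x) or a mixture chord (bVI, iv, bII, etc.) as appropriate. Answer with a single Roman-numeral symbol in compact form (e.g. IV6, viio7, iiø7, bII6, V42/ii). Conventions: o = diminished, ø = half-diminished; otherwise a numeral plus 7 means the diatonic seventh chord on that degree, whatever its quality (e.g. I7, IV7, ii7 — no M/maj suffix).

iv64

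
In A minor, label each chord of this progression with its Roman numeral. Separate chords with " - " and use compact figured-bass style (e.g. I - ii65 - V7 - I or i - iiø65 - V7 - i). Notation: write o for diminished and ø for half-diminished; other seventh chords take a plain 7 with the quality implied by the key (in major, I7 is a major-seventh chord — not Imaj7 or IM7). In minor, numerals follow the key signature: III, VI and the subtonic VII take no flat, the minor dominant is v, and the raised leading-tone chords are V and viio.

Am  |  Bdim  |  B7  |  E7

i - iio - V7/V - V7

Am: minor triad on A = scale degree 1 → i.
Bdim has root B, degree 2 in A minor, so iio.
B7: chromatic; B is V of V, so V7/V.
E7: dominant seventh chord on E = scale degree 5 → V7.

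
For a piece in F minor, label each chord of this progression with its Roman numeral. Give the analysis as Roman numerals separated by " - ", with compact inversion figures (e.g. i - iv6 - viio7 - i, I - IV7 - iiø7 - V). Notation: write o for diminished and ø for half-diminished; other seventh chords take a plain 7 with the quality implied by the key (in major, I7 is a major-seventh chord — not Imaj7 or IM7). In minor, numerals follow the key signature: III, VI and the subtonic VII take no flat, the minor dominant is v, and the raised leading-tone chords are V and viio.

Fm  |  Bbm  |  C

i - iv - V

Fm: root F is the tonic; minor triad there is i.
Bbm: root Bb is the subdominant; minor triad there is iv.
C has root C, degree 5 in F minor, so V.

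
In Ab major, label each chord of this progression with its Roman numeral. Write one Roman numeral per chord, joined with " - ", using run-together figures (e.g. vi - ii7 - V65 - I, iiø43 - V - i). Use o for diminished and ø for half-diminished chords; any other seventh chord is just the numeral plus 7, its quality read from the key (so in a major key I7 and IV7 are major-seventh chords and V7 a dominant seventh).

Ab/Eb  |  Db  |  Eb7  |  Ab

I64 - IV - V7 - I

Ab/Eb: root Ab is the tonic; major triad there is I64.
Db: major triad on Db = scale degree 4 → IV.
Eb7: root Eb is the dominant; dominant seventh chord there is V7.
Ab: major triad on Ab = scale degree 1 → I.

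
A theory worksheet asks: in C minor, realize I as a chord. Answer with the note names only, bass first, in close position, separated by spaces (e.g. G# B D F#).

C E G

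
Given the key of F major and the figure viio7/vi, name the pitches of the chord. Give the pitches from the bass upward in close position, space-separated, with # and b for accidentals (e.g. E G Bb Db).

viio7/vi is a secondary leading-tone chord. The target vi is D in F major; the applied chord is rooted a semitone below, on C#.
Building a fully diminished seventh chord on C# gives C#-E-G-Bb.

C# E G Bb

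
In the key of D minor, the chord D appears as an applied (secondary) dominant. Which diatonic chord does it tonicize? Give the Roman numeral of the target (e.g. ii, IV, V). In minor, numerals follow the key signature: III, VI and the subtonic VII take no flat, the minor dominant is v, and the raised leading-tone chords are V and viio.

The chord is a major triad on D.
A dominant resolves down a perfect fifth: D → G. In D minor, G is scale degree 4, i.e. iv.

iv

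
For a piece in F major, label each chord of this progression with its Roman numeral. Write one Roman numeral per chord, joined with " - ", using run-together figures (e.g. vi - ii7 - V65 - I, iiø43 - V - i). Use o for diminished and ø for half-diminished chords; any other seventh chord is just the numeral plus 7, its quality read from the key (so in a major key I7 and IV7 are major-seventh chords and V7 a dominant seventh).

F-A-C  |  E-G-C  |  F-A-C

F-A-C: major triad on F = scale degree 1 → I.
E-G-C has root C, degree 5 in F major, so V6.
F-A-C: major triad on F = scale degree 1 → I.

I - V6 - I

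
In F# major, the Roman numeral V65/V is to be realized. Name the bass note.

B#

The applied chord V65/V is rooted on G#: G#-B#-D#-F#.
The figure 65 means first inversion — the third is in the bass.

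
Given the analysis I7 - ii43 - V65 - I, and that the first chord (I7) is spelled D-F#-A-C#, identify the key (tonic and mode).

D major

The anchor chord is a major seventh chord on D, labeled I7.
If D is scale degree 1 and the mode makes that degree carry a major seventh chord, the tonic is D and the mode is major.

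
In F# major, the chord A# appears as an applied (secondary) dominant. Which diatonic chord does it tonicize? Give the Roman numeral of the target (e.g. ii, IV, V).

vi

The chord is a major triad on A#.
A dominant resolves down a perfect fifth: A# → D#. In F# major, D# is scale degree 6, i.e. vi.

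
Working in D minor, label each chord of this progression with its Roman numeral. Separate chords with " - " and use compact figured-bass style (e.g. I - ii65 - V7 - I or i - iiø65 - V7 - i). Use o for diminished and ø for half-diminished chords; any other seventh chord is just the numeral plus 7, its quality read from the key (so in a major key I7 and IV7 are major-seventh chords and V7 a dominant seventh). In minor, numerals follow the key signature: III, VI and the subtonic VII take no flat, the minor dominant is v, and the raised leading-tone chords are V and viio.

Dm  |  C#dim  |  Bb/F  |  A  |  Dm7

Dm: root D is the tonic; minor triad there is i.
C#dim: root C# is the leading tone; diminished triad there is viio.
Bb/F: major triad on Bb = scale degree 6 → VI64.
A: root A is the dominant; major triad there is V.
Dm7 has root D, degree 1 in D minor, so i7.

i - viio - VI64 - V - i7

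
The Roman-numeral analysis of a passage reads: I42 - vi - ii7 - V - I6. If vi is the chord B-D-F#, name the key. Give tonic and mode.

The chord Bm is a minor triad rooted on B; its label is vi.
If B is scale degree 6 and the mode makes that degree carry a minor triad, the tonic is D and the mode is major.

D major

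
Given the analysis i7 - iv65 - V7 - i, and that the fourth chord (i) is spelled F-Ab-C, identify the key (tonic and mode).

F minor

i is given as F-Ab-C — a minor triad with root F.
If F is scale degree 1 and the mode makes that degree carry a minor triad, the tonic is F and the mode is minor.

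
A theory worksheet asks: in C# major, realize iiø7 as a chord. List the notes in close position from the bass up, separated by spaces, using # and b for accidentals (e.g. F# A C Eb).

D# F# A C#

iiø7 is the half-diminished supertonic seventh, borrowed from the parallel minor. In C# major that root is D#.
So the chord is D#-F#-A-C#, a half-diminished seventh chord.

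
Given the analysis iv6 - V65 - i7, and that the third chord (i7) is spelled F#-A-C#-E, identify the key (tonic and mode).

F# minor

The chord F#m7 is a minor seventh chord rooted on F#; its label is i7.
If F# is scale degree 1 and the mode makes that degree carry a minor seventh chord, the tonic is F# and the mode is minor.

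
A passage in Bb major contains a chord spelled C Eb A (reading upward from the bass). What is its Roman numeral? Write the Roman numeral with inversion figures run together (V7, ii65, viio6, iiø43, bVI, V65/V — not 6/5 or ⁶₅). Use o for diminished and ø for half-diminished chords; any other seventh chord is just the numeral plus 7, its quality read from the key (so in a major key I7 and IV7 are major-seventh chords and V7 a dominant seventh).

The pitches A-C-Eb form a diminished triad rooted on A.
In Bb major, A is the leading tone; the diatonic diminished triad there is viio.
With C in the bass the chord is in first inversion, so the figured bass is 6.

viio6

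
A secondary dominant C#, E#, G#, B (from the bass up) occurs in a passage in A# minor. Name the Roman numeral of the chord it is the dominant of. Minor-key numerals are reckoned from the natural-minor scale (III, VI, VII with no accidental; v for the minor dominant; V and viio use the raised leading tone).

VI

The chord is a dominant seventh chord on C#.
A dominant resolves down a perfect fifth: C# → F#. In A# minor, F# is scale degree 6, i.e. VI.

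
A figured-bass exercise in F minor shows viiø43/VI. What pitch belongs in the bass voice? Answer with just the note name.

Gb

The applied chord viiø43/VI is rooted on C: C-Eb-Gb-Bb.
The figure 43 means second inversion — the fifth is in the bass.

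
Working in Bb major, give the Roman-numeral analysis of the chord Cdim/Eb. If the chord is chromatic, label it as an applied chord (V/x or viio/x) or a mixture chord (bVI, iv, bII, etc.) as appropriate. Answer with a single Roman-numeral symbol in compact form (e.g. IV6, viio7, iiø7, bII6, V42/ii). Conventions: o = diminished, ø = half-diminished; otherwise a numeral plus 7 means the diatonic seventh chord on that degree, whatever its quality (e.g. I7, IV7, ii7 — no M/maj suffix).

Stacked in thirds the chord is C-Eb-Gb: a diminished triad on C.
C is the second degree of Bb major. This is the diminished supertonic triad, borrowed from the parallel minor.
With Eb in the bass the chord is in first inversion, so the figured bass is 6.

iio6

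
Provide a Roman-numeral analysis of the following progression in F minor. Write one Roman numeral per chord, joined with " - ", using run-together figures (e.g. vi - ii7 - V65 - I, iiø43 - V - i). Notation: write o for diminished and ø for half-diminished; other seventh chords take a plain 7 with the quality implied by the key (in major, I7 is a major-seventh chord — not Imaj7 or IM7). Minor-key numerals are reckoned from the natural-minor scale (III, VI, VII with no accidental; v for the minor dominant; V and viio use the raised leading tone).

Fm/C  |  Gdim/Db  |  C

i64 - iio64 - V

Fm/C: root F is the tonic; minor triad there is i64.
Gdim/Db: diminished triad on G = scale degree 2 → iio64.
C: major triad on C = scale degree 5 → V.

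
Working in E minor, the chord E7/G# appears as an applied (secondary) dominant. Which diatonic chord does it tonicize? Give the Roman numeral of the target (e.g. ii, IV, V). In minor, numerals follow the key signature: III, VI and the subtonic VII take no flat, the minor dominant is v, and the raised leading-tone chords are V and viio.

iv

The chord is a dominant seventh chord on E.
A dominant resolves down a perfect fifth: E → A. In E minor, A is scale degree 4, i.e. iv.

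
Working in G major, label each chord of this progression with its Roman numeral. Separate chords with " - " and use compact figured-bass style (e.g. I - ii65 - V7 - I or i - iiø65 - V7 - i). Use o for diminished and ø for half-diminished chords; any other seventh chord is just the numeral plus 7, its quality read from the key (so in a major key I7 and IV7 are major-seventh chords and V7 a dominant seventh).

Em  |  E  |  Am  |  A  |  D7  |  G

vi - V/ii - ii - V/V - V7 - I

Em has root E, degree 6 in G major, so vi.
E is the secondary dominant of ii (major triad on E): V/ii.
Am: minor triad on A = scale degree 2 → ii.
A is the secondary dominant of V (major triad on A): V/V.
D7 has root D, degree 5 in G major, so V7.
G: root G is the tonic; major triad there is I.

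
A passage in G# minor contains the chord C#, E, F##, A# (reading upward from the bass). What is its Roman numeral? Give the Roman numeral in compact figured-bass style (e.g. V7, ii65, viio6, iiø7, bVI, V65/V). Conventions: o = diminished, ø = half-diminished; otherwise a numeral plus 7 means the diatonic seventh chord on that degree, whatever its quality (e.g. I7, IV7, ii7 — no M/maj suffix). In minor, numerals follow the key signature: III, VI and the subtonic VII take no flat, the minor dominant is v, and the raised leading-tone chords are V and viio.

The pitches F##-A#-C#-E form a fully diminished seventh chord rooted on F##.
F## is scale degree 7 in G# minor, and a fully diminished seventh chord on that degree is written viio7.
With C# in the bass the chord is in second inversion, so the figured bass is 43.

viio43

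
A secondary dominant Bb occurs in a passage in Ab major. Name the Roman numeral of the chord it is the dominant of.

V

The chord is a major triad on Bb.
A dominant resolves down a perfect fifth: Bb → Eb. In Ab major, Eb is scale degree 5, i.e. V.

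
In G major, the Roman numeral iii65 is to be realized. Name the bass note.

D

iii in G major has root B; the chord is B-D-F#-A.
The figure 65 means first inversion — the third is in the bass.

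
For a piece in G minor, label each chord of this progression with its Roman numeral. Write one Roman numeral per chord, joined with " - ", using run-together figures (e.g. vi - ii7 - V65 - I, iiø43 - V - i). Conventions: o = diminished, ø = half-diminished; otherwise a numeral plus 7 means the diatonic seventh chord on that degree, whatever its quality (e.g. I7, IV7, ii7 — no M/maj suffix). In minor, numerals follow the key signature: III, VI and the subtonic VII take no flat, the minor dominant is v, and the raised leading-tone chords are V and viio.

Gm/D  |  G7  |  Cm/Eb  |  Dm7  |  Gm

i64 - V7/iv - iv6 - v7 - i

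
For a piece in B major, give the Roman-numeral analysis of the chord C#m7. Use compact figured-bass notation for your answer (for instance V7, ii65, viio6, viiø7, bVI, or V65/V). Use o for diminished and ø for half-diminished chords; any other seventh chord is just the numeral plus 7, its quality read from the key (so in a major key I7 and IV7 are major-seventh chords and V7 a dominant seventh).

The pitches C#-E-G#-B form a minor seventh chord rooted on C#.
C# is scale degree 2 in B major, and a minor seventh chord on that degree is written ii7.

ii7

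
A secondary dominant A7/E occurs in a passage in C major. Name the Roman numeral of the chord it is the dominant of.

ii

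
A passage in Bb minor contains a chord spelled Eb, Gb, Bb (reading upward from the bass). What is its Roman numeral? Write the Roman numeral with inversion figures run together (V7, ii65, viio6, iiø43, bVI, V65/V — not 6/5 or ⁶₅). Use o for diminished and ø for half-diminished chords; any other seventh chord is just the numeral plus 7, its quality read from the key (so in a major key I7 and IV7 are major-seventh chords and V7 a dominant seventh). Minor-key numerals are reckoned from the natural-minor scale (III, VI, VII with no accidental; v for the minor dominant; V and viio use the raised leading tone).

iv

Stacked in thirds the chord is Eb-Gb-Bb: a minor triad on Eb.
In Bb minor, Eb is the subdominant; the diatonic minor triad there is iv.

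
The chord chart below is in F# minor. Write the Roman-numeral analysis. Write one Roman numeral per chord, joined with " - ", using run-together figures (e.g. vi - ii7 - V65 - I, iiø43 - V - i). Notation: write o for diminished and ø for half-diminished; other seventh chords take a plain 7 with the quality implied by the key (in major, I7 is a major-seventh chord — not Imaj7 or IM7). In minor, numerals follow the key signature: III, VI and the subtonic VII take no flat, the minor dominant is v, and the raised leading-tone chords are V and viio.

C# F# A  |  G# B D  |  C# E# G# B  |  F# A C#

C#-F#-A: minor triad on F# = scale degree 1 → i64.
G#-B-D has root G#, degree 2 in F# minor, so iio.
C#-E#-G#-B: dominant seventh chord on C# = scale degree 5 → V7.
F#-A-C# has root F#, degree 1 in F# minor, so i.

i64 - iio - V7 - i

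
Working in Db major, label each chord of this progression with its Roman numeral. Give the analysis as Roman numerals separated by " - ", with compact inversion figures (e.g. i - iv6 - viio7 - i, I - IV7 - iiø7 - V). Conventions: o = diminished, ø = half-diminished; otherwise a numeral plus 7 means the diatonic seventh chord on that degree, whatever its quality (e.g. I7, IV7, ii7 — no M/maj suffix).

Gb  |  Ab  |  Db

IV - V - I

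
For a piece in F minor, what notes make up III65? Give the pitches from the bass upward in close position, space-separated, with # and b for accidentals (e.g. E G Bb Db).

C Eb G Ab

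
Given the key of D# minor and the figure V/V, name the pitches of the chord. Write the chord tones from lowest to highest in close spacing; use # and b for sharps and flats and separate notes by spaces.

E# G## B#

The slash means an applied dominant: we want the dominant of V. In D# minor, V is A# major, and its dominant is built on E#.
Building a major triad on E# gives E#-G##-B#.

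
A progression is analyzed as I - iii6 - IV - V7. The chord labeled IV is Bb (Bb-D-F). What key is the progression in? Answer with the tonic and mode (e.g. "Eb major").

IV is given as Bb-D-F — a major triad with root Bb.
Counting down 3 scale steps from Bb places the tonic on F; a major triad on degree 4 is diatonic only in major.

F major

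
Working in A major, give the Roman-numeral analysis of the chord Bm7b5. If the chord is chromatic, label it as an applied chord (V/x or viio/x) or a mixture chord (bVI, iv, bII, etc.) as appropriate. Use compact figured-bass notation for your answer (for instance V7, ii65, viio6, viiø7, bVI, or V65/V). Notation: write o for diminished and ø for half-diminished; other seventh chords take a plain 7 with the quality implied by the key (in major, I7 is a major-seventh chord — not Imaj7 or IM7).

iiø7

Stacked in thirds the chord is B-D-F-A: a half-diminished seventh chord on B.
B is the second degree of A major. This is the half-diminished supertonic seventh, borrowed from the parallel minor.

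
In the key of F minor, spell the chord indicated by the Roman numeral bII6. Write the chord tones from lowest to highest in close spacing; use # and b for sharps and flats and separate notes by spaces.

bII6 is the Neapolitan sixth — a major triad on the lowered second degree, here in its customary first inversion. In F minor that root is Gb.
So the chord is Gb-Bb-Db, a major triad.
The figured bass 6 indicates first inversion, placing the third (Bb) in the bass: Bb-Db-Gb.

Bb Db Gb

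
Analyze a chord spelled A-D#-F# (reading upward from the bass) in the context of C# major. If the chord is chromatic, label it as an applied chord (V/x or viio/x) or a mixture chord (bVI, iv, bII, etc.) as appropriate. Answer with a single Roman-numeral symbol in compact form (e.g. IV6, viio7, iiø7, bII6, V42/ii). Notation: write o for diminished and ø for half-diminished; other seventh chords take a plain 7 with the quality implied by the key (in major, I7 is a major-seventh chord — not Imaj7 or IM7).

iio64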